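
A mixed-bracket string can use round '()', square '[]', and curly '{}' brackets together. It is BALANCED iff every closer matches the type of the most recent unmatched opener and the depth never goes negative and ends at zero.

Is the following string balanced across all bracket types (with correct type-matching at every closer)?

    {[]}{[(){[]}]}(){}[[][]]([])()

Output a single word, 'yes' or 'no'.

Answer: yes

Derivation:
pos 0: push '{'; stack = {
pos 1: push '['; stack = {[
pos 2: ']' matches '['; pop; stack = {
pos 3: '}' matches '{'; pop; stack = (empty)
pos 4: push '{'; stack = {
pos 5: push '['; stack = {[
pos 6: push '('; stack = {[(
pos 7: ')' matches '('; pop; stack = {[
pos 8: push '{'; stack = {[{
pos 9: push '['; stack = {[{[
pos 10: ']' matches '['; pop; stack = {[{
pos 11: '}' matches '{'; pop; stack = {[
pos 12: ']' matches '['; pop; stack = {
pos 13: '}' matches '{'; pop; stack = (empty)
pos 14: push '('; stack = (
pos 15: ')' matches '('; pop; stack = (empty)
pos 16: push '{'; stack = {
pos 17: '}' matches '{'; pop; stack = (empty)
pos 18: push '['; stack = [
pos 19: push '['; stack = [[
pos 20: ']' matches '['; pop; stack = [
pos 21: push '['; stack = [[
pos 22: ']' matches '['; pop; stack = [
pos 23: ']' matches '['; pop; stack = (empty)
pos 24: push '('; stack = (
pos 25: push '['; stack = ([
pos 26: ']' matches '['; pop; stack = (
pos 27: ')' matches '('; pop; stack = (empty)
pos 28: push '('; stack = (
pos 29: ')' matches '('; pop; stack = (empty)
end: stack empty → VALID
Verdict: properly nested → yes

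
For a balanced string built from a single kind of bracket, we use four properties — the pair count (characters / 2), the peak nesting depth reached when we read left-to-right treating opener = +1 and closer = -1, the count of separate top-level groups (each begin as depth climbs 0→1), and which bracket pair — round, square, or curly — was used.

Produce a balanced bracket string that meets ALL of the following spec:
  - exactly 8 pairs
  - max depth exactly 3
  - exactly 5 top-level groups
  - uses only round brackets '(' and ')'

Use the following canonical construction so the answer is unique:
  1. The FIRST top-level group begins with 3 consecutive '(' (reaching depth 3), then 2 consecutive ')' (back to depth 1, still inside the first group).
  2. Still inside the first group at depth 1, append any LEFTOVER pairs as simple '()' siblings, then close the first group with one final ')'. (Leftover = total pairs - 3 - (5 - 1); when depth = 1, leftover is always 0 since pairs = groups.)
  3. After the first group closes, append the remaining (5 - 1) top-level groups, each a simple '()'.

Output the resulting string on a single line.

Answer: ((())())()()()()

Derivation:
Spec: pairs=8 depth=3 groups=5
Leftover pairs = 8 - 3 - (5-1) = 1
First group: deep chain of depth 3 + 1 sibling pairs
Remaining 4 groups: simple '()' each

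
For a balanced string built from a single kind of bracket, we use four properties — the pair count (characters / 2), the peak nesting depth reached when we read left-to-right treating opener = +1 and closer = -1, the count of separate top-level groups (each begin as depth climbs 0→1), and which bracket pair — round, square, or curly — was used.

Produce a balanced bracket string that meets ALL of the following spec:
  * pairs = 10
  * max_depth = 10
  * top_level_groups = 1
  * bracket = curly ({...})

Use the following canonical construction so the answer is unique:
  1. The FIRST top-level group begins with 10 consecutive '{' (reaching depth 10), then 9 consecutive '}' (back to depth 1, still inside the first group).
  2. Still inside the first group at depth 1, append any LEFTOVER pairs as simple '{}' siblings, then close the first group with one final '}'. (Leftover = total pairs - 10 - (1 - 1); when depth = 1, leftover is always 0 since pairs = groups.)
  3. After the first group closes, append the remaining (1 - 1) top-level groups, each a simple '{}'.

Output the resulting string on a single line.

Spec: pairs=10 depth=10 groups=1
Leftover pairs = 10 - 10 - (1-1) = 0
First group: deep chain of depth 10 + 0 sibling pairs
Remaining 0 groups: simple '{}' each

Answer: {{{{{{{{{{}}}}}}}}}}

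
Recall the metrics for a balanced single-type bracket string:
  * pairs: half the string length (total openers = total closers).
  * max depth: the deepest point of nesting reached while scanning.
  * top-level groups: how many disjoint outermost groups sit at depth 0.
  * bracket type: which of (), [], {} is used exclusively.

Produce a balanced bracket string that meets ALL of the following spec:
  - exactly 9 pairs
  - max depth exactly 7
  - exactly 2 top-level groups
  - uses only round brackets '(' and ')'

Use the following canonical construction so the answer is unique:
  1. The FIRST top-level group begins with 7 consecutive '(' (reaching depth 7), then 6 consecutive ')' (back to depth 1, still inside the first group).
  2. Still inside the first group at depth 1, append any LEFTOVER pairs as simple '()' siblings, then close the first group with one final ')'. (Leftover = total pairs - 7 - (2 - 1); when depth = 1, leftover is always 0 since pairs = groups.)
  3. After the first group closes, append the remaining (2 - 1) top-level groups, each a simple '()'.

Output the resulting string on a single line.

Spec: pairs=9 depth=7 groups=2
Leftover pairs = 9 - 7 - (2-1) = 1
First group: deep chain of depth 7 + 1 sibling pairs
Remaining 1 groups: simple '()' each

Answer: ((((((())))))())()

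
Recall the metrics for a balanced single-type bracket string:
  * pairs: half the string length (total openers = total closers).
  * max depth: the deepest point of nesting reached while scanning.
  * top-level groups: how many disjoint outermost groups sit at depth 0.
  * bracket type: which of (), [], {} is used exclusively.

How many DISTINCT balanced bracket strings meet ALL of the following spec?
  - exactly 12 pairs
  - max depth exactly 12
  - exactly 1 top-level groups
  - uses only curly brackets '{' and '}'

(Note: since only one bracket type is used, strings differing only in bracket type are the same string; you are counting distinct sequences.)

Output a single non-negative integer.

Answer: 1

Derivation:
Spec: pairs=12 depth=12 groups=1
Count(depth <= 12) = 58786
Count(depth <= 11) = 58785
Count(depth == 12) = 58786 - 58785 = 1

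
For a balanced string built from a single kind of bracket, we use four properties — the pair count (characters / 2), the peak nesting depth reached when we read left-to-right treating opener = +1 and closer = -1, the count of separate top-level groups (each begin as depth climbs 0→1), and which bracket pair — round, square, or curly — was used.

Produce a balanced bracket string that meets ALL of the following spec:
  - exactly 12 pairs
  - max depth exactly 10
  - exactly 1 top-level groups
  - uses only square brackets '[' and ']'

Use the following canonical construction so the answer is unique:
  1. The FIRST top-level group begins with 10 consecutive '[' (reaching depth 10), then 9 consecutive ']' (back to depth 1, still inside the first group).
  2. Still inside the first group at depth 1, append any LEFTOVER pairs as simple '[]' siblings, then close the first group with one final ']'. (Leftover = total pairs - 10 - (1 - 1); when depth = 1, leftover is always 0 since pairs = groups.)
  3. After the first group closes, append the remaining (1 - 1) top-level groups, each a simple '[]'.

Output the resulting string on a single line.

Spec: pairs=12 depth=10 groups=1
Leftover pairs = 12 - 10 - (1-1) = 2
First group: deep chain of depth 10 + 2 sibling pairs
Remaining 0 groups: simple '[]' each

Answer: [[[[[[[[[[]]]]]]]]][][]]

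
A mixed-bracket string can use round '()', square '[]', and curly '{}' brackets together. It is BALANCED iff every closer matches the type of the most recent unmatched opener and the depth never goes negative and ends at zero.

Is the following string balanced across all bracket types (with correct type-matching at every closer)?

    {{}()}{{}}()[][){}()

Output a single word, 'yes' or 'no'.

pos 0: push '{'; stack = {
pos 1: push '{'; stack = {{
pos 2: '}' matches '{'; pop; stack = {
pos 3: push '('; stack = {(
pos 4: ')' matches '('; pop; stack = {
pos 5: '}' matches '{'; pop; stack = (empty)
pos 6: push '{'; stack = {
pos 7: push '{'; stack = {{
pos 8: '}' matches '{'; pop; stack = {
pos 9: '}' matches '{'; pop; stack = (empty)
pos 10: push '('; stack = (
pos 11: ')' matches '('; pop; stack = (empty)
pos 12: push '['; stack = [
pos 13: ']' matches '['; pop; stack = (empty)
pos 14: push '['; stack = [
pos 15: saw closer ')' but top of stack is '[' (expected ']') → INVALID
Verdict: type mismatch at position 15: ')' closes '[' → no

Answer: no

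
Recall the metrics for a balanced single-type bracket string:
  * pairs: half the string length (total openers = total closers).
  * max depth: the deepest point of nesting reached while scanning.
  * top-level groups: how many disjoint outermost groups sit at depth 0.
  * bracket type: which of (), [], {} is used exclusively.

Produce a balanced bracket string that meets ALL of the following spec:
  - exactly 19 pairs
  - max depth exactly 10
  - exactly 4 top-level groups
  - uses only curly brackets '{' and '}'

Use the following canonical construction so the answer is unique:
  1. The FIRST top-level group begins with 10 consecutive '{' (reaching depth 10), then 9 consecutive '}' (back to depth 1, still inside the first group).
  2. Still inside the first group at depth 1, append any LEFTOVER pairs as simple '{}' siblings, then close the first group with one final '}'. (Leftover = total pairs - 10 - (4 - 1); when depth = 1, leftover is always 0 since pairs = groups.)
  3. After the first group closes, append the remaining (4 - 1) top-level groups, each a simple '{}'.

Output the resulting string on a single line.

Spec: pairs=19 depth=10 groups=4
Leftover pairs = 19 - 10 - (4-1) = 6
First group: deep chain of depth 10 + 6 sibling pairs
Remaining 3 groups: simple '{}' each

Answer: {{{{{{{{{{}}}}}}}}}{}{}{}{}{}{}}{}{}{}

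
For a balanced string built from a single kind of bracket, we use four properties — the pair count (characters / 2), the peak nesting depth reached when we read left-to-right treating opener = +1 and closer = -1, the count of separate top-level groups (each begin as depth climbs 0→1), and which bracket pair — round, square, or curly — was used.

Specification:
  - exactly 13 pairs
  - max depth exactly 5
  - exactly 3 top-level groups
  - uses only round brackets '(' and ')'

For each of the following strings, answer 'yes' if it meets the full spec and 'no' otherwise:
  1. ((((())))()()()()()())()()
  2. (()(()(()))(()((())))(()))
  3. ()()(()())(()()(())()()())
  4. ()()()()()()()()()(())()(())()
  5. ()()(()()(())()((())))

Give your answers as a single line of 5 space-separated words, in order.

Answer: yes no no no no

Derivation:
String 1 '((((())))()()()()()())()()': depth seq [1 2 3 4 5 4 3 2 1 2 1 2 1 2 1 2 1 2 1 2 1 0 1 0 1 0]
  -> pairs=13 depth=5 groups=3 -> yes
String 2 '(()(()(()))(()((())))(()))': depth seq [1 2 1 2 3 2 3 4 3 2 1 2 3 2 3 4 5 4 3 2 1 2 3 2 1 0]
  -> pairs=13 depth=5 groups=1 -> no
String 3 '()()(()())(()()(())()()())': depth seq [1 0 1 0 1 2 1 2 1 0 1 2 1 2 1 2 3 2 1 2 1 2 1 2 1 0]
  -> pairs=13 depth=3 groups=4 -> no
String 4 '()()()()()()()()()(())()(())()': depth seq [1 0 1 0 1 0 1 0 1 0 1 0 1 0 1 0 1 0 1 2 1 0 1 0 1 2 1 0 1 0]
  -> pairs=15 depth=2 groups=13 -> no
String 5 '()()(()()(())()((())))': depth seq [1 0 1 0 1 2 1 2 1 2 3 2 1 2 1 2 3 4 3 2 1 0]
  -> pairs=11 depth=4 groups=3 -> no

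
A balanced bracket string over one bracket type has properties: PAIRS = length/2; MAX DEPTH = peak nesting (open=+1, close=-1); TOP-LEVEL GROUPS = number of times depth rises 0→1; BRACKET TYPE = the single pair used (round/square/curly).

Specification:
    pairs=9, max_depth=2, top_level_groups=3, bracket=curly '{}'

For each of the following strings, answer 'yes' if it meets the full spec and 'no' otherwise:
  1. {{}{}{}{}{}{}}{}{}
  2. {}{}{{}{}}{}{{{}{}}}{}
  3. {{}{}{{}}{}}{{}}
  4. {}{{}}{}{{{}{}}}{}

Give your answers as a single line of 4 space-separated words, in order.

Answer: yes no no no

Derivation:
String 1 '{{}{}{}{}{}{}}{}{}': depth seq [1 2 1 2 1 2 1 2 1 2 1 2 1 0 1 0 1 0]
  -> pairs=9 depth=2 groups=3 -> yes
String 2 '{}{}{{}{}}{}{{{}{}}}{}': depth seq [1 0 1 0 1 2 1 2 1 0 1 0 1 2 3 2 3 2 1 0 1 0]
  -> pairs=11 depth=3 groups=6 -> no
String 3 '{{}{}{{}}{}}{{}}': depth seq [1 2 1 2 1 2 3 2 1 2 1 0 1 2 1 0]
  -> pairs=8 depth=3 groups=2 -> no
String 4 '{}{{}}{}{{{}{}}}{}': depth seq [1 0 1 2 1 0 1 0 1 2 3 2 3 2 1 0 1 0]
  -> pairs=9 depth=3 groups=5 -> no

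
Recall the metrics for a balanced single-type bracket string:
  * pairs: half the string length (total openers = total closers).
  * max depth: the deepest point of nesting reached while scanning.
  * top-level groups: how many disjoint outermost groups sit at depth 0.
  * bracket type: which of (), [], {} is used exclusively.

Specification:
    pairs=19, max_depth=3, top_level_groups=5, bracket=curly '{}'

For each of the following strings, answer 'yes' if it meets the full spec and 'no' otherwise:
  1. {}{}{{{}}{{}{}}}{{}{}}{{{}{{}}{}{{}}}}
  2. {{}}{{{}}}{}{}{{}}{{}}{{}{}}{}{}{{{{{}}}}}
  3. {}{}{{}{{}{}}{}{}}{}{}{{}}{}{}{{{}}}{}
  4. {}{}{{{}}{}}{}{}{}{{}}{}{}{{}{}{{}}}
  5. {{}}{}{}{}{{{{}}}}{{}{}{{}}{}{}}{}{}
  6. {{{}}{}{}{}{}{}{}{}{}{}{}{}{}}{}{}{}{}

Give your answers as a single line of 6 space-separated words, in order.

String 1 '{}{}{{{}}{{}{}}}{{}{}}{{{}{{}}{}{{}}}}': depth seq [1 0 1 0 1 2 3 2 1 2 3 2 3 2 1 0 1 2 1 2 1 0 1 2 3 2 3 4 3 2 3 2 3 4 3 2 1 0]
  -> pairs=19 depth=4 groups=5 -> no
String 2 '{{}}{{{}}}{}{}{{}}{{}}{{}{}}{}{}{{{{{}}}}}': depth seq [1 2 1 0 1 2 3 2 1 0 1 0 1 0 1 2 1 0 1 2 1 0 1 2 1 2 1 0 1 0 1 0 1 2 3 4 5 4 3 2 1 0]
  -> pairs=21 depth=5 groups=10 -> no
String 3 '{}{}{{}{{}{}}{}{}}{}{}{{}}{}{}{{{}}}{}': depth seq [1 0 1 0 1 2 1 2 3 2 3 2 1 2 1 2 1 0 1 0 1 0 1 2 1 0 1 0 1 0 1 2 3 2 1 0 1 0]
  -> pairs=19 depth=3 groups=10 -> no
String 4 '{}{}{{{}}{}}{}{}{}{{}}{}{}{{}{}{{}}}': depth seq [1 0 1 0 1 2 3 2 1 2 1 0 1 0 1 0 1 0 1 2 1 0 1 0 1 0 1 2 1 2 1 2 3 2 1 0]
  -> pairs=18 depth=3 groups=10 -> no
String 5 '{{}}{}{}{}{{{{}}}}{{}{}{{}}{}{}}{}{}': depth seq [1 2 1 0 1 0 1 0 1 0 1 2 3 4 3 2 1 0 1 2 1 2 1 2 3 2 1 2 1 2 1 0 1 0 1 0]
  -> pairs=18 depth=4 groups=8 -> no
String 6 '{{{}}{}{}{}{}{}{}{}{}{}{}{}{}}{}{}{}{}': depth seq [1 2 3 2 1 2 1 2 1 2 1 2 1 2 1 2 1 2 1 2 1 2 1 2 1 2 1 2 1 0 1 0 1 0 1 0 1 0]
  -> pairs=19 depth=3 groups=5 -> yes

Answer: no no no no no yes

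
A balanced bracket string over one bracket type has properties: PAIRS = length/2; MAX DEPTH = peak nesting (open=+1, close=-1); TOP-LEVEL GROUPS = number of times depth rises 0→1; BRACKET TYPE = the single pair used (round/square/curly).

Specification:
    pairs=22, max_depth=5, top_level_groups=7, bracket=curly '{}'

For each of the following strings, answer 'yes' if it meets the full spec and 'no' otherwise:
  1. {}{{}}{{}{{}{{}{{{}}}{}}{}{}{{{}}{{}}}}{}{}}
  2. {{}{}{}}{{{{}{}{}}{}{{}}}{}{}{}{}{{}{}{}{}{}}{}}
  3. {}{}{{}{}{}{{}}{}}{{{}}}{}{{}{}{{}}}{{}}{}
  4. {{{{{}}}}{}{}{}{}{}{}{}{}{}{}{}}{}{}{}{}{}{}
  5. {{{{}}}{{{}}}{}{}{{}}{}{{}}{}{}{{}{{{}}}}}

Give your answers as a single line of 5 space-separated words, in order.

Answer: no no no yes no

Derivation:
String 1 '{}{{}}{{}{{}{{}{{{}}}{}}{}{}{{{}}{{}}}}{}{}}': depth seq [1 0 1 2 1 0 1 2 1 2 3 2 3 4 3 4 5 6 5 4 3 4 3 2 3 2 3 2 3 4 5 4 3 4 5 4 3 2 1 2 1 2 1 0]
  -> pairs=22 depth=6 groups=3 -> no
String 2 '{{}{}{}}{{{{}{}{}}{}{{}}}{}{}{}{}{{}{}{}{}{}}{}}': depth seq [1 2 1 2 1 2 1 0 1 2 3 4 3 4 3 4 3 2 3 2 3 4 3 2 1 2 1 2 1 2 1 2 1 2 3 2 3 2 3 2 3 2 3 2 1 2 1 0]
  -> pairs=24 depth=4 groups=2 -> no
String 3 '{}{}{{}{}{}{{}}{}}{{{}}}{}{{}{}{{}}}{{}}{}': depth seq [1 0 1 0 1 2 1 2 1 2 1 2 3 2 1 2 1 0 1 2 3 2 1 0 1 0 1 2 1 2 1 2 3 2 1 0 1 2 1 0 1 0]
  -> pairs=21 depth=3 groups=8 -> no
String 4 '{{{{{}}}}{}{}{}{}{}{}{}{}{}{}{}}{}{}{}{}{}{}': depth seq [1 2 3 4 5 4 3 2 1 2 1 2 1 2 1 2 1 2 1 2 1 2 1 2 1 2 1 2 1 2 1 0 1 0 1 0 1 0 1 0 1 0 1 0]
  -> pairs=22 depth=5 groups=7 -> yes
String 5 '{{{{}}}{{{}}}{}{}{{}}{}{{}}{}{}{{}{{{}}}}}': depth seq [1 2 3 4 3 2 1 2 3 4 3 2 1 2 1 2 1 2 3 2 1 2 1 2 3 2 1 2 1 2 1 2 3 2 3 4 5 4 3 2 1 0]
  -> pairs=21 depth=5 groups=1 -> no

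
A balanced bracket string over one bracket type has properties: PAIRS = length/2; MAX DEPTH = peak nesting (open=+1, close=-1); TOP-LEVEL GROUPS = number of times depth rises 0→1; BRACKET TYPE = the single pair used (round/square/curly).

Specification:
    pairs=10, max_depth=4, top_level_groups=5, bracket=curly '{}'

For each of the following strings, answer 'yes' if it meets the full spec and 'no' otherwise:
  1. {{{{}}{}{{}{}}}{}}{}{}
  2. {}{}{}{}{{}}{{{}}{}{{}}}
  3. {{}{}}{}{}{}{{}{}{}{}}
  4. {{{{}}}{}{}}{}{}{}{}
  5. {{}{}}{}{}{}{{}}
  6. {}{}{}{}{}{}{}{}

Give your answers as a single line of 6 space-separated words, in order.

Answer: no no no yes no no

Derivation:
String 1 '{{{{}}{}{{}{}}}{}}{}{}': depth seq [1 2 3 4 3 2 3 2 3 4 3 4 3 2 1 2 1 0 1 0 1 0]
  -> pairs=11 depth=4 groups=3 -> no
String 2 '{}{}{}{}{{}}{{{}}{}{{}}}': depth seq [1 0 1 0 1 0 1 0 1 2 1 0 1 2 3 2 1 2 1 2 3 2 1 0]
  -> pairs=12 depth=3 groups=6 -> no
String 3 '{{}{}}{}{}{}{{}{}{}{}}': depth seq [1 2 1 2 1 0 1 0 1 0 1 0 1 2 1 2 1 2 1 2 1 0]
  -> pairs=11 depth=2 groups=5 -> no
String 4 '{{{{}}}{}{}}{}{}{}{}': depth seq [1 2 3 4 3 2 1 2 1 2 1 0 1 0 1 0 1 0 1 0]
  -> pairs=10 depth=4 groups=5 -> yes
String 5 '{{}{}}{}{}{}{{}}': depth seq [1 2 1 2 1 0 1 0 1 0 1 0 1 2 1 0]
  -> pairs=8 depth=2 groups=5 -> no
String 6 '{}{}{}{}{}{}{}{}': depth seq [1 0 1 0 1 0 1 0 1 0 1 0 1 0 1 0]
  -> pairs=8 depth=1 groups=8 -> no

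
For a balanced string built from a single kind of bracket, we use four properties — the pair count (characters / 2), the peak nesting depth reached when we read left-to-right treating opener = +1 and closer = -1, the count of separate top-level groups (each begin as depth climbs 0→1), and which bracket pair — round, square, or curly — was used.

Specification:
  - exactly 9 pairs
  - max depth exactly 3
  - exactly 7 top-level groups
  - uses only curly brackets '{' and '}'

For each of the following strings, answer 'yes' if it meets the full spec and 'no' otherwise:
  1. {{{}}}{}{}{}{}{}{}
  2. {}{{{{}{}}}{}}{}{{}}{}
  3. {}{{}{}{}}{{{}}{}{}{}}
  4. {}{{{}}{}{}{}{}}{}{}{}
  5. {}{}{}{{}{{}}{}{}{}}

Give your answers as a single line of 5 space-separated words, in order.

Answer: yes no no no no

Derivation:
String 1 '{{{}}}{}{}{}{}{}{}': depth seq [1 2 3 2 1 0 1 0 1 0 1 0 1 0 1 0 1 0]
  -> pairs=9 depth=3 groups=7 -> yes
String 2 '{}{{{{}{}}}{}}{}{{}}{}': depth seq [1 0 1 2 3 4 3 4 3 2 1 2 1 0 1 0 1 2 1 0 1 0]
  -> pairs=11 depth=4 groups=5 -> no
String 3 '{}{{}{}{}}{{{}}{}{}{}}': depth seq [1 0 1 2 1 2 1 2 1 0 1 2 3 2 1 2 1 2 1 2 1 0]
  -> pairs=11 depth=3 groups=3 -> no
String 4 '{}{{{}}{}{}{}{}}{}{}{}': depth seq [1 0 1 2 3 2 1 2 1 2 1 2 1 2 1 0 1 0 1 0 1 0]
  -> pairs=11 depth=3 groups=5 -> no
String 5 '{}{}{}{{}{{}}{}{}{}}': depth seq [1 0 1 0 1 0 1 2 1 2 3 2 1 2 1 2 1 2 1 0]
  -> pairs=10 depth=3 groups=4 -> no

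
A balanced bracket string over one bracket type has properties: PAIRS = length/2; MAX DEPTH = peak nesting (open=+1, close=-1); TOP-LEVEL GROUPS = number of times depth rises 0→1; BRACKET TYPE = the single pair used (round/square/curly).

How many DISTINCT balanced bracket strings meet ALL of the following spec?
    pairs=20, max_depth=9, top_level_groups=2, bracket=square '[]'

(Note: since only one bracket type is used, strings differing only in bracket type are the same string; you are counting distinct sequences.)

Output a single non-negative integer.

Answer: 161295241

Derivation:
Spec: pairs=20 depth=9 groups=2
Count(depth <= 9) = 1652297087
Count(depth <= 8) = 1491001846
Count(depth == 9) = 1652297087 - 1491001846 = 161295241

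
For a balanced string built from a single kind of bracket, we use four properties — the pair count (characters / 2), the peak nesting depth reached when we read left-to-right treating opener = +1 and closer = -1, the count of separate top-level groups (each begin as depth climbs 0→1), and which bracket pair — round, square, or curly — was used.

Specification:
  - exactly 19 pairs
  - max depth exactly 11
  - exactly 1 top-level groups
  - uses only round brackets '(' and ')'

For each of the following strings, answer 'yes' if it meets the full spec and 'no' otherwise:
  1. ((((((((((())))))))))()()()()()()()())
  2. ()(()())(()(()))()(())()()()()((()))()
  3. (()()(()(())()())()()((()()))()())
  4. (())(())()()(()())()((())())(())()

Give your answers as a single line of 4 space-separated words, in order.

Answer: yes no no no

Derivation:
String 1 '((((((((((())))))))))()()()()()()()())': depth seq [1 2 3 4 5 6 7 8 9 10 11 10 9 8 7 6 5 4 3 2 1 2 1 2 1 2 1 2 1 2 1 2 1 2 1 2 1 0]
  -> pairs=19 depth=11 groups=1 -> yes
String 2 '()(()())(()(()))()(())()()()()((()))()': depth seq [1 0 1 2 1 2 1 0 1 2 1 2 3 2 1 0 1 0 1 2 1 0 1 0 1 0 1 0 1 0 1 2 3 2 1 0 1 0]
  -> pairs=19 depth=3 groups=11 -> no
String 3 '(()()(()(())()())()()((()()))()())': depth seq [1 2 1 2 1 2 3 2 3 4 3 2 3 2 3 2 1 2 1 2 1 2 3 4 3 4 3 2 1 2 1 2 1 0]
  -> pairs=17 depth=4 groups=1 -> no
String 4 '(())(())()()(()())()((())())(())()': depth seq [1 2 1 0 1 2 1 0 1 0 1 0 1 2 1 2 1 0 1 0 1 2 3 2 1 2 1 0 1 2 1 0 1 0]
  -> pairs=17 depth=3 groups=9 -> no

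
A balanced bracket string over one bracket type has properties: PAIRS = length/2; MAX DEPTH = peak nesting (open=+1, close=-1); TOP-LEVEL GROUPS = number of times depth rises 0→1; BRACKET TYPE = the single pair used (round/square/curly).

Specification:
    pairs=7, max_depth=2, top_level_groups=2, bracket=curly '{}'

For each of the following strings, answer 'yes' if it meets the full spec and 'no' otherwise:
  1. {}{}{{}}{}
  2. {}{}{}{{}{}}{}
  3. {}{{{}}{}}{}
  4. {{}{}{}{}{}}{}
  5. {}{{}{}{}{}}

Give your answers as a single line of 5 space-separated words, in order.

String 1 '{}{}{{}}{}': depth seq [1 0 1 0 1 2 1 0 1 0]
  -> pairs=5 depth=2 groups=4 -> no
String 2 '{}{}{}{{}{}}{}': depth seq [1 0 1 0 1 0 1 2 1 2 1 0 1 0]
  -> pairs=7 depth=2 groups=5 -> no
String 3 '{}{{{}}{}}{}': depth seq [1 0 1 2 3 2 1 2 1 0 1 0]
  -> pairs=6 depth=3 groups=3 -> no
String 4 '{{}{}{}{}{}}{}': depth seq [1 2 1 2 1 2 1 2 1 2 1 0 1 0]
  -> pairs=7 depth=2 groups=2 -> yes
String 5 '{}{{}{}{}{}}': depth seq [1 0 1 2 1 2 1 2 1 2 1 0]
  -> pairs=6 depth=2 groups=2 -> no

Answer: no no no yes no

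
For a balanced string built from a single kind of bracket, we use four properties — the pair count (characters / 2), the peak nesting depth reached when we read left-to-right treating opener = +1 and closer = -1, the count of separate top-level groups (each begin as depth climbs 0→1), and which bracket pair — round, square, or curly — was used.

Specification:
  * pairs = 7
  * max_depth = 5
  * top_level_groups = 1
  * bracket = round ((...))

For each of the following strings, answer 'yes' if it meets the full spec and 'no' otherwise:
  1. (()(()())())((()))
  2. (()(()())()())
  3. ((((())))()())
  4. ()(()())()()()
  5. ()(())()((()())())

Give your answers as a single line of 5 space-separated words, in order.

Answer: no no yes no no

Derivation:
String 1 '(()(()())())((()))': depth seq [1 2 1 2 3 2 3 2 1 2 1 0 1 2 3 2 1 0]
  -> pairs=9 depth=3 groups=2 -> no
String 2 '(()(()())()())': depth seq [1 2 1 2 3 2 3 2 1 2 1 2 1 0]
  -> pairs=7 depth=3 groups=1 -> no
String 3 '((((())))()())': depth seq [1 2 3 4 5 4 3 2 1 2 1 2 1 0]
  -> pairs=7 depth=5 groups=1 -> yes
String 4 '()(()())()()()': depth seq [1 0 1 2 1 2 1 0 1 0 1 0 1 0]
  -> pairs=7 depth=2 groups=5 -> no
String 5 '()(())()((()())())': depth seq [1 0 1 2 1 0 1 0 1 2 3 2 3 2 1 2 1 0]
  -> pairs=9 depth=3 groups=4 -> no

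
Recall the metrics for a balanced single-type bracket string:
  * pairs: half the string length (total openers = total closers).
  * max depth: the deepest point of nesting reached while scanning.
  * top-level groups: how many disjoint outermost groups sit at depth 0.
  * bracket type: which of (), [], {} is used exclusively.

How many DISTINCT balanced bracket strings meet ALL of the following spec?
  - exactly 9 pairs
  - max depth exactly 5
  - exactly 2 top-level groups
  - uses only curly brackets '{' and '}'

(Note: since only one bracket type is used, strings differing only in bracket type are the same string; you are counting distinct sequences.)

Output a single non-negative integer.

Spec: pairs=9 depth=5 groups=2
Count(depth <= 5) = 1278
Count(depth <= 4) = 910
Count(depth == 5) = 1278 - 910 = 368

Answer: 368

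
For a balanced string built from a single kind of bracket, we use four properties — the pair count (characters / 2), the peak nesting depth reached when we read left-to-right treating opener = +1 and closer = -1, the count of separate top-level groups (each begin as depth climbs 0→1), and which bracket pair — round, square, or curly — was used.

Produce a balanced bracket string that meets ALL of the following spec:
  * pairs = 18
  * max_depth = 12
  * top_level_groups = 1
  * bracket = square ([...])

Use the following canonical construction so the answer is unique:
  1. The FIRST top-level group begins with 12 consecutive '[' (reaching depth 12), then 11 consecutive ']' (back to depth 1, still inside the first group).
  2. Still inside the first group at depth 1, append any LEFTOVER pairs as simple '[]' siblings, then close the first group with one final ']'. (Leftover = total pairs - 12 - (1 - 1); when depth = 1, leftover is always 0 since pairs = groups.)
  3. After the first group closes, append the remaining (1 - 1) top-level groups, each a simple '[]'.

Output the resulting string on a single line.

Answer: [[[[[[[[[[[[]]]]]]]]]]][][][][][][]]

Derivation:
Spec: pairs=18 depth=12 groups=1
Leftover pairs = 18 - 12 - (1-1) = 6
First group: deep chain of depth 12 + 6 sibling pairs
Remaining 0 groups: simple '[]' each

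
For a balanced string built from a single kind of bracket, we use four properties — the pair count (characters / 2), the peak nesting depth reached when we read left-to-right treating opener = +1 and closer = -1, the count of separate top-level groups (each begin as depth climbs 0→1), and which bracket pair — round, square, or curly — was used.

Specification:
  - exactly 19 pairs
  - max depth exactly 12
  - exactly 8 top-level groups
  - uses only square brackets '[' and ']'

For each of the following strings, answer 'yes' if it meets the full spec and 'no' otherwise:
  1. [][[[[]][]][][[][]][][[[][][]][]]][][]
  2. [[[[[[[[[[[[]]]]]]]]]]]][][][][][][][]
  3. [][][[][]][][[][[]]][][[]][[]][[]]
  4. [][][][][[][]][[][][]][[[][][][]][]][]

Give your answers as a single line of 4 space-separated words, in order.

String 1 '[][[[[]][]][][[][]][][[[][][]][]]][][]': depth seq [1 0 1 2 3 4 3 2 3 2 1 2 1 2 3 2 3 2 1 2 1 2 3 4 3 4 3 4 3 2 3 2 1 0 1 0 1 0]
  -> pairs=19 depth=4 groups=4 -> no
String 2 '[[[[[[[[[[[[]]]]]]]]]]]][][][][][][][]': depth seq [1 2 3 4 5 6 7 8 9 10 11 12 11 10 9 8 7 6 5 4 3 2 1 0 1 0 1 0 1 0 1 0 1 0 1 0 1 0]
  -> pairs=19 depth=12 groups=8 -> yes
String 3 '[][][[][]][][[][[]]][][[]][[]][[]]': depth seq [1 0 1 0 1 2 1 2 1 0 1 0 1 2 1 2 3 2 1 0 1 0 1 2 1 0 1 2 1 0 1 2 1 0]
  -> pairs=17 depth=3 groups=9 -> no
String 4 '[][][][][[][]][[][][]][[[][][][]][]][]': depth seq [1 0 1 0 1 0 1 0 1 2 1 2 1 0 1 2 1 2 1 2 1 0 1 2 3 2 3 2 3 2 3 2 1 2 1 0 1 0]
  -> pairs=19 depth=3 groups=8 -> no

Answer: no yes no no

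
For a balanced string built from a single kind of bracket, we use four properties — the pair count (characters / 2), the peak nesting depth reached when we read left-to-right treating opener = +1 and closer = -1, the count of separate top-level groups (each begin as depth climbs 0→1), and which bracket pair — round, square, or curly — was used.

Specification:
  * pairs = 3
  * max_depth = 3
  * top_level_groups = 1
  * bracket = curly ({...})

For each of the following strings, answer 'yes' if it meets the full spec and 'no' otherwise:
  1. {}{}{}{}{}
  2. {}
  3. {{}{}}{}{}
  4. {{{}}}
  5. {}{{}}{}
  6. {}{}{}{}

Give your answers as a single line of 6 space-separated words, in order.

String 1 '{}{}{}{}{}': depth seq [1 0 1 0 1 0 1 0 1 0]
  -> pairs=5 depth=1 groups=5 -> no
String 2 '{}': depth seq [1 0]
  -> pairs=1 depth=1 groups=1 -> no
String 3 '{{}{}}{}{}': depth seq [1 2 1 2 1 0 1 0 1 0]
  -> pairs=5 depth=2 groups=3 -> no
String 4 '{{{}}}': depth seq [1 2 3 2 1 0]
  -> pairs=3 depth=3 groups=1 -> yes
String 5 '{}{{}}{}': depth seq [1 0 1 2 1 0 1 0]
  -> pairs=4 depth=2 groups=3 -> no
String 6 '{}{}{}{}': depth seq [1 0 1 0 1 0 1 0]
  -> pairs=4 depth=1 groups=4 -> no

Answer: no no no yes no no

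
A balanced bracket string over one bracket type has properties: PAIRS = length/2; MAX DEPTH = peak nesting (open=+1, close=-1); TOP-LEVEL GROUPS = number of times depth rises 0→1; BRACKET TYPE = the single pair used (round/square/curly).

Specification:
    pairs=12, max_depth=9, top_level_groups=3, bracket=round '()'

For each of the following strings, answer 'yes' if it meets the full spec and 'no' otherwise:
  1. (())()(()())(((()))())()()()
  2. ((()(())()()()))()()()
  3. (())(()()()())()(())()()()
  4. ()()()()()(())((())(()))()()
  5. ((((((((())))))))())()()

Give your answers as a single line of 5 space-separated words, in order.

String 1 '(())()(()())(((()))())()()()': depth seq [1 2 1 0 1 0 1 2 1 2 1 0 1 2 3 4 3 2 1 2 1 0 1 0 1 0 1 0]
  -> pairs=14 depth=4 groups=7 -> no
String 2 '((()(())()()()))()()()': depth seq [1 2 3 2 3 4 3 2 3 2 3 2 3 2 1 0 1 0 1 0 1 0]
  -> pairs=11 depth=4 groups=4 -> no
String 3 '(())(()()()())()(())()()()': depth seq [1 2 1 0 1 2 1 2 1 2 1 2 1 0 1 0 1 2 1 0 1 0 1 0 1 0]
  -> pairs=13 depth=2 groups=7 -> no
String 4 '()()()()()(())((())(()))()()': depth seq [1 0 1 0 1 0 1 0 1 0 1 2 1 0 1 2 3 2 1 2 3 2 1 0 1 0 1 0]
  -> pairs=14 depth=3 groups=9 -> no
String 5 '((((((((())))))))())()()': depth seq [1 2 3 4 5 6 7 8 9 8 7 6 5 4 3 2 1 2 1 0 1 0 1 0]
  -> pairs=12 depth=9 groups=3 -> yes

Answer: no no no no yes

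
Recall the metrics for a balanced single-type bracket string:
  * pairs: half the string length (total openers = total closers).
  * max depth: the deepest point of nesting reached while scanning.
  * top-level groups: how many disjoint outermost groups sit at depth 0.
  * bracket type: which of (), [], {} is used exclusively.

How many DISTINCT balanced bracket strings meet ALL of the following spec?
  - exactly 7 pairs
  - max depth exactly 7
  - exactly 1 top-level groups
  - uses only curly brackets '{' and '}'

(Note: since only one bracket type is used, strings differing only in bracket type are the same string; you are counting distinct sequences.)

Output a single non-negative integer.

Spec: pairs=7 depth=7 groups=1
Count(depth <= 7) = 132
Count(depth <= 6) = 131
Count(depth == 7) = 132 - 131 = 1

Answer: 1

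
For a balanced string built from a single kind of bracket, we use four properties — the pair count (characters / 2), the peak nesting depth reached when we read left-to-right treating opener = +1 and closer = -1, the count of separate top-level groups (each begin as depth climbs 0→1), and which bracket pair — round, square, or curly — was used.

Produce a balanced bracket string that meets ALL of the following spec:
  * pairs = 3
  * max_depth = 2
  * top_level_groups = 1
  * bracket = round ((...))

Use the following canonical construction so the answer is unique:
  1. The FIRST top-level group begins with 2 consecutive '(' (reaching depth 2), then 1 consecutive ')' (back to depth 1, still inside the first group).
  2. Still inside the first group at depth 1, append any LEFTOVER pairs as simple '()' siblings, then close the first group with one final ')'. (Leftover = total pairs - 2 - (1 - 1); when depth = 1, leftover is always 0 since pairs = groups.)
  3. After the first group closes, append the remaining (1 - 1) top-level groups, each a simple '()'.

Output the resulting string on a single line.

Answer: (()())

Derivation:
Spec: pairs=3 depth=2 groups=1
Leftover pairs = 3 - 2 - (1-1) = 1
First group: deep chain of depth 2 + 1 sibling pairs
Remaining 0 groups: simple '()' each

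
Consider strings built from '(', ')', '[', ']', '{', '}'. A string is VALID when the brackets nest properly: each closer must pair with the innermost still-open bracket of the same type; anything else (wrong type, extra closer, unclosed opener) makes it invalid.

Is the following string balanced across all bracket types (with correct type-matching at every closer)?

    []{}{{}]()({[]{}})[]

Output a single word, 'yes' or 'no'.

Answer: no

Derivation:
pos 0: push '['; stack = [
pos 1: ']' matches '['; pop; stack = (empty)
pos 2: push '{'; stack = {
pos 3: '}' matches '{'; pop; stack = (empty)
pos 4: push '{'; stack = {
pos 5: push '{'; stack = {{
pos 6: '}' matches '{'; pop; stack = {
pos 7: saw closer ']' but top of stack is '{' (expected '}') → INVALID
Verdict: type mismatch at position 7: ']' closes '{' → no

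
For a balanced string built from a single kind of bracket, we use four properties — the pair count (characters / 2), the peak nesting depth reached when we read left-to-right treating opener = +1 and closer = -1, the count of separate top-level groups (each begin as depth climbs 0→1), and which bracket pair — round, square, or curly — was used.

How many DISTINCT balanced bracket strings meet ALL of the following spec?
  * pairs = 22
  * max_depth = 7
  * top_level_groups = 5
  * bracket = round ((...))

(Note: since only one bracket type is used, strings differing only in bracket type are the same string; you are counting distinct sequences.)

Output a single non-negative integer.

Spec: pairs=22 depth=7 groups=5
Count(depth <= 7) = 5563160370
Count(depth <= 6) = 4439599660
Count(depth == 7) = 5563160370 - 4439599660 = 1123560710

Answer: 1123560710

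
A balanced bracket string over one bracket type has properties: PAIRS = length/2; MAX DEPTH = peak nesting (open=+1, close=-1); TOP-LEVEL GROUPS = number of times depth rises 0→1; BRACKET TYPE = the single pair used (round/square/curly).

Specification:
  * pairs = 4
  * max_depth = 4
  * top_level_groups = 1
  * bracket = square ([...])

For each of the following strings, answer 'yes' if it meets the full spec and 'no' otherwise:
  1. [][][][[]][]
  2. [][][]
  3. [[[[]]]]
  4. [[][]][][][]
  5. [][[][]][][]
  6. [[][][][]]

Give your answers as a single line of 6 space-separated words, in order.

Answer: no no yes no no no

Derivation:
String 1 '[][][][[]][]': depth seq [1 0 1 0 1 0 1 2 1 0 1 0]
  -> pairs=6 depth=2 groups=5 -> no
String 2 '[][][]': depth seq [1 0 1 0 1 0]
  -> pairs=3 depth=1 groups=3 -> no
String 3 '[[[[]]]]': depth seq [1 2 3 4 3 2 1 0]
  -> pairs=4 depth=4 groups=1 -> yes
String 4 '[[][]][][][]': depth seq [1 2 1 2 1 0 1 0 1 0 1 0]
  -> pairs=6 depth=2 groups=4 -> no
String 5 '[][[][]][][]': depth seq [1 0 1 2 1 2 1 0 1 0 1 0]
  -> pairs=6 depth=2 groups=4 -> no
String 6 '[[][][][]]': depth seq [1 2 1 2 1 2 1 2 1 0]
  -> pairs=5 depth=2 groups=1 -> no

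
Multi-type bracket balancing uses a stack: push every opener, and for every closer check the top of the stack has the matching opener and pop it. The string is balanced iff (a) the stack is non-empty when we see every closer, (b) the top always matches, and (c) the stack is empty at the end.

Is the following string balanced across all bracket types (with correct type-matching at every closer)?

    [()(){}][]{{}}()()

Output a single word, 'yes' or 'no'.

pos 0: push '['; stack = [
pos 1: push '('; stack = [(
pos 2: ')' matches '('; pop; stack = [
pos 3: push '('; stack = [(
pos 4: ')' matches '('; pop; stack = [
pos 5: push '{'; stack = [{
pos 6: '}' matches '{'; pop; stack = [
pos 7: ']' matches '['; pop; stack = (empty)
pos 8: push '['; stack = [
pos 9: ']' matches '['; pop; stack = (empty)
pos 10: push '{'; stack = {
pos 11: push '{'; stack = {{
pos 12: '}' matches '{'; pop; stack = {
pos 13: '}' matches '{'; pop; stack = (empty)
pos 14: push '('; stack = (
pos 15: ')' matches '('; pop; stack = (empty)
pos 16: push '('; stack = (
pos 17: ')' matches '('; pop; stack = (empty)
end: stack empty → VALID
Verdict: properly nested → yes

Answer: yes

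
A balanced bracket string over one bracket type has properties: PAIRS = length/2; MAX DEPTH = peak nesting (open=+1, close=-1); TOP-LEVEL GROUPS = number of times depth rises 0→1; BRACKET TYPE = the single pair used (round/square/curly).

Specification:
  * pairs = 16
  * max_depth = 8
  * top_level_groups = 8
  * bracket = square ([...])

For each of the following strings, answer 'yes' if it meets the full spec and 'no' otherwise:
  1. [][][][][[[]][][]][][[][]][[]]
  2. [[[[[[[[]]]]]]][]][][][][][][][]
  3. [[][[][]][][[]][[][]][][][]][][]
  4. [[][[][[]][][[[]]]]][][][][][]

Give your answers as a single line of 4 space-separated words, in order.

Answer: no yes no no

Derivation:
String 1 '[][][][][[[]][][]][][[][]][[]]': depth seq [1 0 1 0 1 0 1 0 1 2 3 2 1 2 1 2 1 0 1 0 1 2 1 2 1 0 1 2 1 0]
  -> pairs=15 depth=3 groups=8 -> no
String 2 '[[[[[[[[]]]]]]][]][][][][][][][]': depth seq [1 2 3 4 5 6 7 8 7 6 5 4 3 2 1 2 1 0 1 0 1 0 1 0 1 0 1 0 1 0 1 0]
  -> pairs=16 depth=8 groups=8 -> yes
String 3 '[[][[][]][][[]][[][]][][][]][][]': depth seq [1 2 1 2 3 2 3 2 1 2 1 2 3 2 1 2 3 2 3 2 1 2 1 2 1 2 1 0 1 0 1 0]
  -> pairs=16 depth=3 groups=3 -> no
String 4 '[[][[][[]][][[[]]]]][][][][][]': depth seq [1 2 1 2 3 2 3 4 3 2 3 2 3 4 5 4 3 2 1 0 1 0 1 0 1 0 1 0 1 0]
  -> pairs=15 depth=5 groups=6 -> no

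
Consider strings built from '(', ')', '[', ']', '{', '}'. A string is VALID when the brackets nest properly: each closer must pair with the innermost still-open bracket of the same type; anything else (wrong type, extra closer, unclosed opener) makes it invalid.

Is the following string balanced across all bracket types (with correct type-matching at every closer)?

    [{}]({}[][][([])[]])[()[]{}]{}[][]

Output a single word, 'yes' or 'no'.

Answer: yes

Derivation:
pos 0: push '['; stack = [
pos 1: push '{'; stack = [{
pos 2: '}' matches '{'; pop; stack = [
pos 3: ']' matches '['; pop; stack = (empty)
pos 4: push '('; stack = (
pos 5: push '{'; stack = ({
pos 6: '}' matches '{'; pop; stack = (
pos 7: push '['; stack = ([
pos 8: ']' matches '['; pop; stack = (
pos 9: push '['; stack = ([
pos 10: ']' matches '['; pop; stack = (
pos 11: push '['; stack = ([
pos 12: push '('; stack = ([(
pos 13: push '['; stack = ([([
pos 14: ']' matches '['; pop; stack = ([(
pos 15: ')' matches '('; pop; stack = ([
pos 16: push '['; stack = ([[
pos 17: ']' matches '['; pop; stack = ([
pos 18: ']' matches '['; pop; stack = (
pos 19: ')' matches '('; pop; stack = (empty)
pos 20: push '['; stack = [
pos 21: push '('; stack = [(
pos 22: ')' matches '('; pop; stack = [
pos 23: push '['; stack = [[
pos 24: ']' matches '['; pop; stack = [
pos 25: push '{'; stack = [{
pos 26: '}' matches '{'; pop; stack = [
pos 27: ']' matches '['; pop; stack = (empty)
pos 28: push '{'; stack = {
pos 29: '}' matches '{'; pop; stack = (empty)
pos 30: push '['; stack = [
pos 31: ']' matches '['; pop; stack = (empty)
pos 32: push '['; stack = [
pos 33: ']' matches '['; pop; stack = (empty)
end: stack empty → VALID
Verdict: properly nested → yes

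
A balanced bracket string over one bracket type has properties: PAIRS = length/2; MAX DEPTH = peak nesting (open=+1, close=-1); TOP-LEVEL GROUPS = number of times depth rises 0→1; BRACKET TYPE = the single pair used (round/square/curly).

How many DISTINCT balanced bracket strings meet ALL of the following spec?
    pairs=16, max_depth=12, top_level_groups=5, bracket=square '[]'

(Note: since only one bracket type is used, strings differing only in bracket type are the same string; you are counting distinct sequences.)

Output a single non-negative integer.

Spec: pairs=16 depth=12 groups=5
Count(depth <= 12) = 2414425
Count(depth <= 11) = 2414420
Count(depth == 12) = 2414425 - 2414420 = 5

Answer: 5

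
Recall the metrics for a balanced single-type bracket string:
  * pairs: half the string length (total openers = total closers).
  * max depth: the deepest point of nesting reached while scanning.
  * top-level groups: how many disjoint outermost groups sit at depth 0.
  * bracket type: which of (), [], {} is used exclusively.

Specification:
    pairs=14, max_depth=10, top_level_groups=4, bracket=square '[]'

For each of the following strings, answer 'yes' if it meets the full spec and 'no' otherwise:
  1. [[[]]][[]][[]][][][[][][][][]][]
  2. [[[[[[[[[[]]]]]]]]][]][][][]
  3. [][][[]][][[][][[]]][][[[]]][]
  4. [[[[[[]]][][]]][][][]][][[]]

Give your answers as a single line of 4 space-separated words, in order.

Answer: no yes no no

Derivation:
String 1 '[[[]]][[]][[]][][][[][][][][]][]': depth seq [1 2 3 2 1 0 1 2 1 0 1 2 1 0 1 0 1 0 1 2 1 2 1 2 1 2 1 2 1 0 1 0]
  -> pairs=16 depth=3 groups=7 -> no
String 2 '[[[[[[[[[[]]]]]]]]][]][][][]': depth seq [1 2 3 4 5 6 7 8 9 10 9 8 7 6 5 4 3 2 1 2 1 0 1 0 1 0 1 0]
  -> pairs=14 depth=10 groups=4 -> yes
String 3 '[][][[]][][[][][[]]][][[[]]][]': depth seq [1 0 1 0 1 2 1 0 1 0 1 2 1 2 1 2 3 2 1 0 1 0 1 2 3 2 1 0 1 0]
  -> pairs=15 depth=3 groups=8 -> no
String 4 '[[[[[[]]][][]]][][][]][][[]]': depth seq [1 2 3 4 5 6 5 4 3 4 3 4 3 2 1 2 1 2 1 2 1 0 1 0 1 2 1 0]
  -> pairs=14 depth=6 groups=3 -> no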